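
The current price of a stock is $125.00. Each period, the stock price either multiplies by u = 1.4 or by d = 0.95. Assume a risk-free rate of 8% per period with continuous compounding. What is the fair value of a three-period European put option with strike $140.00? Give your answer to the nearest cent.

$9.00

Risk-neutral probability p = (e^0.08 − 0.95)/(1.4 − 0.95) = 0.1333/0.4500 = 0.2962
Terminal stock prices: S_uuu = 343, S_uud = 232.7, S_udd = 157.9, S_ddd = 107.2
Terminal payoffs (K − S): max(-203, 0) = 0, max(-92.75, 0) = 0, max(-17.94, 0) = 0, max(32.83, 0) = 32.83
Node uu (S = 245): V_uu = e^(−0.08)·[0.2962·0.0000 + 0.7038·0.0000] = 0.0000
Node ud (S = 166.2): V_ud = e^(−0.08)·[0.2962·0.0000 + 0.7038·0.0000] = 0.0000
Node dd (S = 112.8): V_dd = e^(−0.08)·[0.2962·0.0000 + 0.7038·32.8281] = 21.3283
Node u (S = 175): V_u = e^(−0.08)·[0.2962·0.0000 + 0.7038·0.0000] = 0.0000
Node d (S = 118.8): V_d = e^(−0.08)·[0.2962·0.0000 + 0.7038·21.3283] = 13.8569
Node 0 (S = 125): V_0 = e^(−0.08)·[0.2962·0.0000 + 0.7038·13.8569] = 9.0028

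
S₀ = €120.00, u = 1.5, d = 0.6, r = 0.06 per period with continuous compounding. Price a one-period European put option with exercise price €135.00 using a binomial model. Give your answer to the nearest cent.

€28.89

Risk-neutral probability p = (e^0.06 − 0.6)/(1.5 − 0.6) = 0.4618/0.9000 = 0.5132
Terminal stock prices: S_u = 180, S_d = 72
Terminal payoffs (K − S): max(-45, 0) = 0, max(63, 0) = 63
Node 0 (S = 120): V_0 = e^(−0.06)·[0.5132·0.0000 + 0.4868·63.0000] = 28.8853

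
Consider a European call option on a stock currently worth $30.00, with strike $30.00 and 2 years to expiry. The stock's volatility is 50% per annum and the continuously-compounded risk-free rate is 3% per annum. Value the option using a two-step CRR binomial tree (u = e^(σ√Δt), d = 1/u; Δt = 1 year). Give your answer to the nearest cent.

$8.03

CRR parameters: u = e^(σ√Δt) = e^(0.5·√1) = 1.6487, d = 1/u = 0.6065
Per-period rate: rΔt = 0.03·1 = 0.03, so R = e^0.03 = 1.0305
Risk-neutral probability p = (e^0.03 − 0.6065)/(1.6487 − 0.6065) = 0.4239/1.0422 = 0.4068
Terminal stock prices: S_uu = 81.55, S_ud = 30, S_dd = 11.04
Terminal payoffs (S − K): max(51.55, 0) = 51.55, max(0, 0) = 0, max(-18.96, 0) = 0
Node u (S = 49.46): V_u = e^(−0.03)·[0.4068·51.5485 + 0.5932·0.0000] = 20.3483
Node d (S = 18.2): V_d = e^(−0.03)·[0.4068·0.0000 + 0.5932·0.0000] = 0.0000
Node 0 (S = 30): V_0 = e^(−0.03)·[0.4068·20.3483 + 0.5932·0.0000] = 8.0323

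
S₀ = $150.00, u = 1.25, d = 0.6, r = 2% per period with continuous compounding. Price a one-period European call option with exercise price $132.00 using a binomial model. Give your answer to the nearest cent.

Risk-neutral probability p = (e^0.02 − 0.6)/(1.25 − 0.6) = 0.4202/0.6500 = 0.6465
Terminal stock prices: S_u = 187.5, S_d = 90
Terminal payoffs (S − K): max(55.5, 0) = 55.5, max(-42, 0) = 0
Node 0 (S = 150): V_0 = e^(−0.02)·[0.6465·55.5000 + 0.3535·0.0000] = 35.1683

$35.17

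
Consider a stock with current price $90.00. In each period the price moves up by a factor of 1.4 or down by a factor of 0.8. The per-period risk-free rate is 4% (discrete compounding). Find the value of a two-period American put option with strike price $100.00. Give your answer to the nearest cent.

Risk-neutral probability p = (1 + 0.04 − 0.8)/(1.4 − 0.8) = 0.2400/0.6000 = 0.4000
Terminal stock prices: S_uu = 176.4, S_ud = 100.8, S_dd = 57.6
Terminal payoffs (K − S): max(-76.4, 0) = 0, max(-0.8, 0) = 0, max(42.4, 0) = 42.4
Node u (S = 126): continuation = 1/1.04·[0.4000·0.0000 + 0.6000·0.0000] = 0.0000; exercise value = 0.0000 ≤ continuation, so V_u = 0.0000
Node d (S = 72): continuation = 1/1.04·[0.4000·0.0000 + 0.6000·42.4000] = 24.4615; exercise value = 28.0000 > continuation, so V_d = 28.0000 (exercise)
Node 0 (S = 90): continuation = 1/1.04·[0.4000·0.0000 + 0.6000·28.0000] = 16.1538; exercise value = 10.0000 ≤ continuation, so V_0 = 16.1538

$16.15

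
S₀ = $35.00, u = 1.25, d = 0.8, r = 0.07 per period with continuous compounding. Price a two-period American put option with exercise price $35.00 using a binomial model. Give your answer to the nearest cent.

Risk-neutral probability p = (e^0.07 − 0.8)/(1.25 − 0.8) = 0.2725/0.4500 = 0.6056
Terminal stock prices: S_uu = 54.69, S_ud = 35, S_dd = 22.4
Terminal payoffs (K − S): max(-19.69, 0) = 0, max(0, 0) = 0, max(12.6, 0) = 12.6
Node u (S = 43.75): continuation = e^(−0.07)·[0.6056·0.0000 + 0.3944·0.0000] = 0.0000; exercise value = 0.0000 ≤ continuation, so V_u = 0.0000
Node d (S = 28): continuation = e^(−0.07)·[0.6056·0.0000 + 0.3944·12.6000] = 4.6338; exercise value = 7.0000 > continuation, so V_d = 7.0000 (exercise)
Node 0 (S = 35): continuation = e^(−0.07)·[0.6056·0.0000 + 0.3944·7.0000] = 2.5743; exercise value = 0.0000 ≤ continuation, so V_0 = 2.5743

$2.57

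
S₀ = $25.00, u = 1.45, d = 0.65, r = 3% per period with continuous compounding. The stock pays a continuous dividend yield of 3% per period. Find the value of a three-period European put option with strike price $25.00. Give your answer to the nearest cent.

Per-period risk-free factor R = e^0.03 = 1.0305; dividend-adjusted growth = e^(0.03−0.03) = 1.0000.
Risk-neutral probability p = (1.0000 − 0.65)/(1.45 − 0.65) = 0.3500/0.8000 = 0.4375
Terminal stock prices: S_uuu = 76.22, S_uud = 34.17, S_udd = 15.32, S_ddd = 6.866
Terminal payoffs (K − S): max(-51.22, 0) = 0, max(-9.166, 0) = 0, max(9.684, 0) = 9.684, max(18.13, 0) = 18.13
Node uu (S = 52.56): V_uu = e^(−0.03)·[0.4375·0.0000 + 0.5625·0.0000] = 0.0000
Node ud (S = 23.56): V_ud = e^(−0.03)·[0.4375·0.0000 + 0.5625·9.6844] = 5.2865
Node dd (S = 10.56): V_dd = e^(−0.03)·[0.4375·9.6844 + 0.5625·18.1344] = 14.0108
Node u (S = 36.25): V_u = e^(−0.03)·[0.4375·0.0000 + 0.5625·5.2865] = 2.8858
Node d (S = 16.25): V_d = e^(−0.03)·[0.4375·5.2865 + 0.5625·14.0108] = 9.8926
Node 0 (S = 25): V_0 = e^(−0.03)·[0.4375·2.8858 + 0.5625·9.8926] = 6.6253

$6.63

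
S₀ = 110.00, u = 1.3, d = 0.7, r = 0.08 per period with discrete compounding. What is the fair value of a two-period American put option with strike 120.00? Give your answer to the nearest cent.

18.56

Risk-neutral probability p = (1 + 0.08 − 0.7)/(1.3 − 0.7) = 0.3800/0.6000 = 0.6333
Terminal stock prices: S_uu = 185.9, S_ud = 100.1, S_dd = 53.9
Terminal payoffs (K − S): max(-65.9, 0) = 0, max(19.9, 0) = 19.9, max(66.1, 0) = 66.1
Node u (S = 143): continuation = 1/1.08·[0.6333·0.0000 + 0.3667·19.9000] = 6.7562; exercise value = 0.0000 ≤ continuation, so V_u = 6.7562
Node d (S = 77): continuation = 1/1.08·[0.6333·19.9000 + 0.3667·66.1000] = 34.1111; exercise value = 43.0000 > continuation, so V_d = 43.0000 (exercise)
Node 0 (S = 110): continuation = 1/1.08·[0.6333·6.7562 + 0.3667·43.0000] = 18.5607; exercise value = 10.0000 ≤ continuation, so V_0 = 18.5607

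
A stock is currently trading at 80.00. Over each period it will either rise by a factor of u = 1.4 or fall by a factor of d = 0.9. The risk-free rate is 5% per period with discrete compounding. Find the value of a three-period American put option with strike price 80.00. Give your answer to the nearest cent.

Risk-neutral probability p = (1 + 0.05 − 0.9)/(1.4 − 0.9) = 0.1500/0.5000 = 0.3000
Terminal stock prices: S_uuu = 219.5, S_uud = 141.1, S_udd = 90.72, S_ddd = 58.32
Terminal payoffs (K − S): max(-139.5, 0) = 0, max(-61.12, 0) = 0, max(-10.72, 0) = 0, max(21.68, 0) = 21.68
Node uu (S = 156.8): continuation = 1/1.05·[0.3000·0.0000 + 0.7000·0.0000] = 0.0000; exercise value = 0.0000 ≤ continuation, so V_uu = 0.0000
Node ud (S = 100.8): continuation = 1/1.05·[0.3000·0.0000 + 0.7000·0.0000] = 0.0000; exercise value = 0.0000 ≤ continuation, so V_ud = 0.0000
Node dd (S = 64.8): continuation = 1/1.05·[0.3000·0.0000 + 0.7000·21.6800] = 14.4533; exercise value = 15.2000 > continuation, so V_dd = 15.2000 (exercise)
Node u (S = 112): continuation = 1/1.05·[0.3000·0.0000 + 0.7000·0.0000] = 0.0000; exercise value = 0.0000 ≤ continuation, so V_u = 0.0000
Node d (S = 72): continuation = 1/1.05·[0.3000·0.0000 + 0.7000·15.2000] = 10.1333; exercise value = 8.0000 ≤ continuation, so V_d = 10.1333
Node 0 (S = 80): continuation = 1/1.05·[0.3000·0.0000 + 0.7000·10.1333] = 6.7556; exercise value = 0.0000 ≤ continuation, so V_0 = 6.7556

6.76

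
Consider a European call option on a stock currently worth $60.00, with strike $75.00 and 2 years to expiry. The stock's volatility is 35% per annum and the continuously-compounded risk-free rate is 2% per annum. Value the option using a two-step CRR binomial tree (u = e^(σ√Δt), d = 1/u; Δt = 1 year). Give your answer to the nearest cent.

$8.59

CRR parameters: u = e^(σ√Δt) = e^(0.35·√1) = 1.4191, d = 1/u = 0.7047
Per-period rate: rΔt = 0.02·1 = 0.02, so R = e^0.02 = 1.0202
Risk-neutral probability p = (e^0.02 − 0.7047)/(1.4191 − 0.7047) = 0.3155/0.7144 = 0.4417
Terminal stock prices: S_uu = 120.8, S_ud = 60, S_dd = 29.8
Terminal payoffs (S − K): max(45.83, 0) = 45.83, max(-15, 0) = 0, max(-45.2, 0) = 0
Node u (S = 85.14): V_u = e^(−0.02)·[0.4417·45.8252 + 0.5583·0.0000] = 19.8384
Node d (S = 42.28): V_d = e^(−0.02)·[0.4417·0.0000 + 0.5583·0.0000] = 0.0000
Node 0 (S = 60): V_0 = e^(−0.02)·[0.4417·19.8384 + 0.5583·0.0000] = 8.5883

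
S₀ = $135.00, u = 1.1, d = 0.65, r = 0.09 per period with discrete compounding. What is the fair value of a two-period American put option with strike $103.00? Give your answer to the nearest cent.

Risk-neutral probability p = (1 + 0.09 − 0.65)/(1.1 − 0.65) = 0.4400/0.4500 = 0.9778
Terminal stock prices: S_uu = 163.4, S_ud = 96.53, S_dd = 57.04
Terminal payoffs (K − S): max(-60.35, 0) = 0, max(6.475, 0) = 6.475, max(45.96, 0) = 45.96
Node u (S = 148.5): continuation = 1/1.09·[0.9778·0.0000 + 0.0222·6.4750] = 0.1320; exercise value = 0.0000 ≤ continuation, so V_u = 0.1320
Node d (S = 87.75): continuation = 1/1.09·[0.9778·6.4750 + 0.0222·45.9625] = 6.7454; exercise value = 15.2500 > continuation, so V_d = 15.2500 (exercise)
Node 0 (S = 135): continuation = 1/1.09·[0.9778·0.1320 + 0.0222·15.2500] = 0.4293; exercise value = 0.0000 ≤ continuation, so V_0 = 0.4293

$0.43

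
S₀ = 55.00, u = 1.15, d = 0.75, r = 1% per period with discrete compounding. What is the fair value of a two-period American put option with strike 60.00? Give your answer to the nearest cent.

9.30

Risk-neutral probability p = (1 + 0.01 − 0.75)/(1.15 − 0.75) = 0.2600/0.4000 = 0.6500
Terminal stock prices: S_uu = 72.74, S_ud = 47.44, S_dd = 30.94
Terminal payoffs (K − S): max(-12.74, 0) = 0, max(12.56, 0) = 12.56, max(29.06, 0) = 29.06
Node u (S = 63.25): continuation = 1/1.01·[0.6500·0.0000 + 0.3500·12.5625] = 4.3533; exercise value = 0.0000 ≤ continuation, so V_u = 4.3533
Node d (S = 41.25): continuation = 1/1.01·[0.6500·12.5625 + 0.3500·29.0625] = 18.1559; exercise value = 18.7500 > continuation, so V_d = 18.7500 (exercise)
Node 0 (S = 55): continuation = 1/1.01·[0.6500·4.3533 + 0.3500·18.7500] = 9.2992; exercise value = 5.0000 ≤ continuation, so V_0 = 9.2992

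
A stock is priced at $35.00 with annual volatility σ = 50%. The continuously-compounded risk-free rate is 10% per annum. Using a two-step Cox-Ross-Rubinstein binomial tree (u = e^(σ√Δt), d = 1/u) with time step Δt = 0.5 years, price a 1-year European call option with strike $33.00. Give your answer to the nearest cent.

CRR parameters: u = e^(σ√Δt) = e^(0.5·√0.5) = 1.4241, d = 1/u = 0.7022
Per-period rate: rΔt = 0.1·0.5 = 0.05, so R = e^0.05 = 1.0513
Risk-neutral probability p = (e^0.05 − 0.7022)/(1.4241 − 0.7022) = 0.3491/0.7219 = 0.4835
Terminal stock prices: S_uu = 70.98, S_ud = 35, S_dd = 17.26
Terminal payoffs (S − K): max(37.98, 0) = 37.98, max(2, 0) = 2, max(-15.74, 0) = 0
Node u (S = 49.84): V_u = e^(−0.05)·[0.4835·37.9840 + 0.5165·2.0000] = 18.4536
Node d (S = 24.58): V_d = e^(−0.05)·[0.4835·2.0000 + 0.5165·0.0000] = 0.9199
Node 0 (S = 35): V_0 = e^(−0.05)·[0.4835·18.4536 + 0.5165·0.9199] = 8.9398

$8.94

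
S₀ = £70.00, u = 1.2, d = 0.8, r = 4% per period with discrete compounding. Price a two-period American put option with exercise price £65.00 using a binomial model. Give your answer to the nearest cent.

Risk-neutral probability p = (1 + 0.04 − 0.8)/(1.2 − 0.8) = 0.2400/0.4000 = 0.6000
Terminal stock prices: S_uu = 100.8, S_ud = 67.2, S_dd = 44.8
Terminal payoffs (K − S): max(-35.8, 0) = 0, max(-2.2, 0) = 0, max(20.2, 0) = 20.2
Node u (S = 84): continuation = 1/1.04·[0.6000·0.0000 + 0.4000·0.0000] = 0.0000; exercise value = 0.0000 ≤ continuation, so V_u = 0.0000
Node d (S = 56): continuation = 1/1.04·[0.6000·0.0000 + 0.4000·20.2000] = 7.7692; exercise value = 9.0000 > continuation, so V_d = 9.0000 (exercise)
Node 0 (S = 70): continuation = 1/1.04·[0.6000·0.0000 + 0.4000·9.0000] = 3.4615; exercise value = 0.0000 ≤ continuation, so V_0 = 3.4615

£3.46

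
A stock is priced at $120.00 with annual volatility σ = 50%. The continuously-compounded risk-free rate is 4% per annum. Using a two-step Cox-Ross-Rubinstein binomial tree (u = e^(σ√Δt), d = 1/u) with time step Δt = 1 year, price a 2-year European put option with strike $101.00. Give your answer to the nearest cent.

CRR parameters: u = e^(σ√Δt) = e^(0.5·√1) = 1.6487, d = 1/u = 0.6065
Per-period rate: rΔt = 0.04·1 = 0.04, so R = e^0.04 = 1.0408
Risk-neutral probability p = (e^0.04 − 0.6065)/(1.6487 − 0.6065) = 0.4343/1.0422 = 0.4167
Terminal stock prices: S_uu = 326.2, S_ud = 120, S_dd = 44.15
Terminal payoffs (K − S): max(-225.2, 0) = 0, max(-19, 0) = 0, max(56.85, 0) = 56.85
Node u (S = 197.8): V_u = e^(−0.04)·[0.4167·0.0000 + 0.5833·0.0000] = 0.0000
Node d (S = 72.78): V_d = e^(−0.04)·[0.4167·0.0000 + 0.5833·56.8545] = 31.8629
Node 0 (S = 120): V_0 = e^(−0.04)·[0.4167·0.0000 + 0.5833·31.8629] = 17.8569

$17.86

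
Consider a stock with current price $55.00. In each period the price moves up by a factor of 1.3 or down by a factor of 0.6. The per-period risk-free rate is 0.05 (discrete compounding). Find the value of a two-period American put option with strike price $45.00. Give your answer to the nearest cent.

$4.52

Risk-neutral probability p = (1 + 0.05 − 0.6)/(1.3 − 0.6) = 0.4500/0.7000 = 0.6429
Terminal stock prices: S_uu = 92.95, S_ud = 42.9, S_dd = 19.8
Terminal payoffs (K − S): max(-47.95, 0) = 0, max(2.1, 0) = 2.1, max(25.2, 0) = 25.2
Node u (S = 71.5): continuation = 1/1.05·[0.6429·0.0000 + 0.3571·2.1000] = 0.7143; exercise value = 0.0000 ≤ continuation, so V_u = 0.7143
Node d (S = 33): continuation = 1/1.05·[0.6429·2.1000 + 0.3571·25.2000] = 9.8571; exercise value = 12.0000 > continuation, so V_d = 12.0000 (exercise)
Node 0 (S = 55): continuation = 1/1.05·[0.6429·0.7143 + 0.3571·12.0000] = 4.5190; exercise value = 0.0000 ≤ continuation, so V_0 = 4.5190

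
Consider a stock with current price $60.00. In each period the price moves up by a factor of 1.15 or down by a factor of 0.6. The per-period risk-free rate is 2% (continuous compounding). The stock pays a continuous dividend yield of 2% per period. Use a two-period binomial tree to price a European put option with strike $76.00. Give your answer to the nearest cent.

Per-period risk-free factor R = e^0.02 = 1.0202; dividend-adjusted growth = e^(0.02−0.02) = 1.0000.
Risk-neutral probability p = (1.0000 − 0.6)/(1.15 − 0.6) = 0.4000/0.5500 = 0.7273
Terminal stock prices: S_uu = 79.35, S_ud = 41.4, S_dd = 21.6
Terminal payoffs (K − S): max(-3.35, 0) = 0, max(34.6, 0) = 34.6, max(54.4, 0) = 54.4
Node u (S = 69): V_u = e^(−0.02)·[0.7273·0.0000 + 0.2727·34.6000] = 9.2495
Node d (S = 36): V_d = e^(−0.02)·[0.7273·34.6000 + 0.2727·54.4000] = 39.2079
Node 0 (S = 60): V_0 = e^(−0.02)·[0.7273·9.2495 + 0.2727·39.2079] = 17.0751

$17.08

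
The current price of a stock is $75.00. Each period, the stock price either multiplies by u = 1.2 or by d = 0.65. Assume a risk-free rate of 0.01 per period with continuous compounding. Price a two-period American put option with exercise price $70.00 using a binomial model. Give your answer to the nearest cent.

$9.81

Risk-neutral probability p = (e^0.01 − 0.65)/(1.2 − 0.65) = 0.3601/0.5500 = 0.6546
Terminal stock prices: S_uu = 108, S_ud = 58.5, S_dd = 31.69
Terminal payoffs (K − S): max(-38, 0) = 0, max(11.5, 0) = 11.5, max(38.31, 0) = 38.31
Node u (S = 90): continuation = e^(−0.01)·[0.6546·0.0000 + 0.3454·11.5000] = 3.9322; exercise value = 0.0000 ≤ continuation, so V_u = 3.9322
Node d (S = 48.75): continuation = e^(−0.01)·[0.6546·11.5000 + 0.3454·38.3125] = 20.5535; exercise value = 21.2500 > continuation, so V_d = 21.2500 (exercise)
Node 0 (S = 75): continuation = e^(−0.01)·[0.6546·3.9322 + 0.3454·21.2500] = 9.8145; exercise value = 0.0000 ≤ continuation, so V_0 = 9.8145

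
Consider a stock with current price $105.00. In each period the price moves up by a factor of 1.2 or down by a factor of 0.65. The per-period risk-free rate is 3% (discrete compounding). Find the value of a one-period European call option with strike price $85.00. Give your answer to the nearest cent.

$27.50

Risk-neutral probability p = (1 + 0.03 − 0.65)/(1.2 − 0.65) = 0.3800/0.5500 = 0.6909
Terminal stock prices: S_u = 126, S_d = 68.25
Terminal payoffs (S − K): max(41, 0) = 41, max(-16.75, 0) = 0
Node 0 (S = 105): V_0 = 1/1.03·[0.6909·41.0000 + 0.3091·0.0000] = 27.5022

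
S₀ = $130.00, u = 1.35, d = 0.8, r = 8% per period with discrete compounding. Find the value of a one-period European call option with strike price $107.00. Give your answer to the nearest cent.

Risk-neutral probability p = (1 + 0.08 − 0.8)/(1.35 − 0.8) = 0.2800/0.5500 = 0.5091
Terminal stock prices: S_u = 175.5, S_d = 104
Terminal payoffs (S − K): max(68.5, 0) = 68.5, max(-3, 0) = 0
Node 0 (S = 130): V_0 = 1/1.08·[0.5091·68.5000 + 0.4909·0.0000] = 32.2896

$32.29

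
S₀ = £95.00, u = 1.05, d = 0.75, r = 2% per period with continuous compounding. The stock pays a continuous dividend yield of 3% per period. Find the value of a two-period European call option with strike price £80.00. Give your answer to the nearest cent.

£15.22

Per-period risk-free factor R = e^0.02 = 1.0202; dividend-adjusted growth = e^(0.02−0.03) = 0.9900.
Risk-neutral probability p = (0.9900 − 0.75)/(1.05 − 0.75) = 0.2400/0.3000 = 0.8002
Terminal stock prices: S_uu = 104.7, S_ud = 74.81, S_dd = 53.44
Terminal payoffs (S − K): max(24.74, 0) = 24.74, max(-5.188, 0) = 0, max(-26.56, 0) = 0
Node u (S = 99.75): V_u = e^(−0.02)·[0.8002·24.7375 + 0.1998·0.0000] = 19.4022
Node d (S = 71.25): V_d = e^(−0.02)·[0.8002·0.0000 + 0.1998·0.0000] = 0.0000
Node 0 (S = 95): V_0 = e^(−0.02)·[0.8002·19.4022 + 0.1998·0.0000] = 15.2175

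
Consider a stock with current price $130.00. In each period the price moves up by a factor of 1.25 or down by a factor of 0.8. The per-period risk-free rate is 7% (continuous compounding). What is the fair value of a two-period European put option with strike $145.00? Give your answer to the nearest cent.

Risk-neutral probability p = (e^0.07 − 0.8)/(1.25 − 0.8) = 0.2725/0.4500 = 0.6056
Terminal stock prices: S_uu = 203.1, S_ud = 130, S_dd = 83.2
Terminal payoffs (K − S): max(-58.12, 0) = 0, max(15, 0) = 15, max(61.8, 0) = 61.8
Node u (S = 162.5): V_u = e^(−0.07)·[0.6056·0.0000 + 0.3944·15.0000] = 5.5164
Node d (S = 104): V_d = e^(−0.07)·[0.6056·15.0000 + 0.3944·61.8000] = 31.1971
Node 0 (S = 130): V_0 = e^(−0.07)·[0.6056·5.5164 + 0.3944·31.1971] = 14.5878

$14.59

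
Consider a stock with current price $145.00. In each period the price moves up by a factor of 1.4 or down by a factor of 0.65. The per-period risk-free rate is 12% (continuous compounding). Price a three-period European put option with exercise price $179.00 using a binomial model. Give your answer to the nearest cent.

Risk-neutral probability p = (e^0.12 − 0.65)/(1.4 − 0.65) = 0.4775/0.7500 = 0.6367
Terminal stock prices: S_uuu = 397.9, S_uud = 184.7, S_udd = 85.77, S_ddd = 39.82
Terminal payoffs (K − S): max(-218.9, 0) = 0, max(-5.73, 0) = 0, max(93.23, 0) = 93.23, max(139.2, 0) = 139.2
Node uu (S = 284.2): V_uu = e^(−0.12)·[0.6367·0.0000 + 0.3633·0.0000] = 0.0000
Node ud (S = 132): V_ud = e^(−0.12)·[0.6367·0.0000 + 0.3633·93.2325] = 30.0443
Node dd (S = 61.26): V_dd = e^(−0.12)·[0.6367·93.2325 + 0.3633·139.1794] = 97.4963
Node u (S = 203): V_u = e^(−0.12)·[0.6367·0.0000 + 0.3633·30.0443] = 9.6818
Node d (S = 94.25): V_d = e^(−0.12)·[0.6367·30.0443 + 0.3633·97.4963] = 48.3834
Node 0 (S = 145): V_0 = e^(−0.12)·[0.6367·9.6818 + 0.3633·48.3834] = 21.0586

$21.06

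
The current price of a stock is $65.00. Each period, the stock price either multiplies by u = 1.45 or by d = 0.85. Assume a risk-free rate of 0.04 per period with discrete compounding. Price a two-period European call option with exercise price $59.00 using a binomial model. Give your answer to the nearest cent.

$15.65

Risk-neutral probability p = (1 + 0.04 − 0.85)/(1.45 − 0.85) = 0.1900/0.6000 = 0.3167
Terminal stock prices: S_uu = 136.7, S_ud = 80.11, S_dd = 46.96
Terminal payoffs (S − K): max(77.66, 0) = 77.66, max(21.11, 0) = 21.11, max(-12.04, 0) = 0
Node u (S = 94.25): V_u = 1/1.04·[0.3167·77.6625 + 0.6833·21.1125] = 37.5192
Node d (S = 55.25): V_d = 1/1.04·[0.3167·21.1125 + 0.6833·0.0000] = 6.4285
Node 0 (S = 65): V_0 = 1/1.04·[0.3167·37.5192 + 0.6833·6.4285] = 15.6480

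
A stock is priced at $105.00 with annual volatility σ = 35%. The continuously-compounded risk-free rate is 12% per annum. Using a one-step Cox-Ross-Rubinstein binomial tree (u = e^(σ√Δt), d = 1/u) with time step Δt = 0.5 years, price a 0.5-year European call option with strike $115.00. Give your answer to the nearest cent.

$10.31

CRR parameters: u = e^(σ√Δt) = e^(0.35·√0.5) = 1.2808, d = 1/u = 0.7808
Per-period rate: rΔt = 0.12·0.5 = 0.06, so R = e^0.06 = 1.0618
Risk-neutral probability p = (e^0.06 − 0.7808)/(1.2808 − 0.7808) = 0.2811/0.5000 = 0.5621
Terminal stock prices: S_u = 134.5, S_d = 81.98
Terminal payoffs (S − K): max(19.48, 0) = 19.48, max(-33.02, 0) = 0
Node 0 (S = 105): V_0 = e^(−0.06)·[0.5621·19.4843 + 0.4379·0.0000] = 10.3144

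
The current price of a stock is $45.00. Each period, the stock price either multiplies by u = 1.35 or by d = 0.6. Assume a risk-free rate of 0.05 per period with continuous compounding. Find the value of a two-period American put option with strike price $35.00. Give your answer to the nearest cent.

Risk-neutral probability p = (e^0.05 − 0.6)/(1.35 − 0.6) = 0.4513/0.7500 = 0.6017
Terminal stock prices: S_uu = 82.01, S_ud = 36.45, S_dd = 16.2
Terminal payoffs (K − S): max(-47.01, 0) = 0, max(-1.45, 0) = 0, max(18.8, 0) = 18.8
Node u (S = 60.75): continuation = e^(−0.05)·[0.6017·0.0000 + 0.3983·0.0000] = 0.0000; exercise value = 0.0000 ≤ continuation, so V_u = 0.0000
Node d (S = 27): continuation = e^(−0.05)·[0.6017·0.0000 + 0.3983·18.8000] = 7.1229; exercise value = 8.0000 > continuation, so V_d = 8.0000 (exercise)
Node 0 (S = 45): continuation = e^(−0.05)·[0.6017·0.0000 + 0.3983·8.0000] = 3.0310; exercise value = 0.0000 ≤ continuation, so V_0 = 3.0310

$3.03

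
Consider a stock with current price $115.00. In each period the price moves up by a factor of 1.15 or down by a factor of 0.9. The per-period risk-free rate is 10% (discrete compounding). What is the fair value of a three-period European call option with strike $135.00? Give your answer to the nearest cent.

Risk-neutral probability p = (1 + 0.1 − 0.9)/(1.15 − 0.9) = 0.2000/0.2500 = 0.8000
Terminal stock prices: S_uuu = 174.9, S_uud = 136.9, S_udd = 107.1, S_ddd = 83.84
Terminal payoffs (S − K): max(39.9, 0) = 39.9, max(1.879, 0) = 1.879, max(-27.88, 0) = 0, max(-51.16, 0) = 0
Node uu (S = 152.1): V_uu = 1/1.1·[0.8000·39.9006 + 0.2000·1.8787] = 29.3602
Node ud (S = 119): V_ud = 1/1.1·[0.8000·1.8787 + 0.2000·0.0000] = 1.3664
Node dd (S = 93.15): V_dd = 1/1.1·[0.8000·0.0000 + 0.2000·0.0000] = 0.0000
Node u (S = 132.2): V_u = 1/1.1·[0.8000·29.3602 + 0.2000·1.3664] = 21.6013
Node d (S = 103.5): V_d = 1/1.1·[0.8000·1.3664 + 0.2000·0.0000] = 0.9937
Node 0 (S = 115): V_0 = 1/1.1·[0.8000·21.6013 + 0.2000·0.9937] = 15.8907

$15.89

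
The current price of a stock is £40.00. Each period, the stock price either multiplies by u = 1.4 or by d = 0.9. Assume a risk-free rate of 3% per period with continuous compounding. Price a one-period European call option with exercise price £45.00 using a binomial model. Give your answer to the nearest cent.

£2.79

Risk-neutral probability p = (e^0.03 − 0.9)/(1.4 − 0.9) = 0.1305/0.5000 = 0.2609
Terminal stock prices: S_u = 56, S_d = 36
Terminal payoffs (S − K): max(11, 0) = 11, max(-9, 0) = 0
Node 0 (S = 40): V_0 = e^(−0.03)·[0.2609·11.0000 + 0.7391·0.0000] = 2.7852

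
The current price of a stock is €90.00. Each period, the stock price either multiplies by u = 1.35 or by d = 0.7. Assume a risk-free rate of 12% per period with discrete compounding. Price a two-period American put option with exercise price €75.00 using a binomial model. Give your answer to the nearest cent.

€3.79

Risk-neutral probability p = (1 + 0.12 − 0.7)/(1.35 − 0.7) = 0.4200/0.6500 = 0.6462
Terminal stock prices: S_uu = 164, S_ud = 85.05, S_dd = 44.1
Terminal payoffs (K − S): max(-89.03, 0) = 0, max(-10.05, 0) = 0, max(30.9, 0) = 30.9
Node u (S = 121.5): continuation = 1/1.12·[0.6462·0.0000 + 0.3538·0.0000] = 0.0000; exercise value = 0.0000 ≤ continuation, so V_u = 0.0000
Node d (S = 63): continuation = 1/1.12·[0.6462·0.0000 + 0.3538·30.9000] = 9.7624; exercise value = 12.0000 > continuation, so V_d = 12.0000 (exercise)
Node 0 (S = 90): continuation = 1/1.12·[0.6462·0.0000 + 0.3538·12.0000] = 3.7912; exercise value = 0.0000 ≤ continuation, so V_0 = 3.7912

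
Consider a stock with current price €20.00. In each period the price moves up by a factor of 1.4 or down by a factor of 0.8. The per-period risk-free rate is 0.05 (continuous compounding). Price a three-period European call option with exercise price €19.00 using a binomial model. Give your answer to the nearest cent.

€5.52

Risk-neutral probability p = (e^0.05 − 0.8)/(1.4 − 0.8) = 0.2513/0.6000 = 0.4188
Terminal stock prices: S_uuu = 54.88, S_uud = 31.36, S_udd = 17.92, S_ddd = 10.24
Terminal payoffs (S − K): max(35.88, 0) = 35.88, max(12.36, 0) = 12.36, max(-1.08, 0) = 0, max(-8.76, 0) = 0
Node uu (S = 39.2): V_uu = e^(−0.05)·[0.4188·35.8800 + 0.5812·12.3600] = 21.1266
Node ud (S = 22.4): V_ud = e^(−0.05)·[0.4188·12.3600 + 0.5812·0.0000] = 4.9237
Node dd (S = 12.8): V_dd = e^(−0.05)·[0.4188·0.0000 + 0.5812·0.0000] = 0.0000
Node u (S = 28): V_u = e^(−0.05)·[0.4188·21.1266 + 0.5812·4.9237] = 11.1382
Node d (S = 16): V_d = e^(−0.05)·[0.4188·4.9237 + 0.5812·0.0000] = 1.9614
Node 0 (S = 20): V_0 = e^(−0.05)·[0.4188·11.1382 + 0.5812·1.9614] = 5.5214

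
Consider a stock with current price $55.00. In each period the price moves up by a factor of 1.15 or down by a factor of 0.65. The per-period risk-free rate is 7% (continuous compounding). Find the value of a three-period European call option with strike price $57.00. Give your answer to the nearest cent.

$13.03

Risk-neutral probability p = (e^0.07 − 0.65)/(1.15 − 0.65) = 0.4225/0.5000 = 0.8450
Terminal stock prices: S_uuu = 83.65, S_uud = 47.28, S_udd = 26.72, S_ddd = 15.1
Terminal payoffs (S − K): max(26.65, 0) = 26.65, max(-9.721, 0) = 0, max(-30.28, 0) = 0, max(-41.9, 0) = 0
Node uu (S = 72.74): V_uu = e^(−0.07)·[0.8450·26.6481 + 0.1550·0.0000] = 20.9957
Node ud (S = 41.11): V_ud = e^(−0.07)·[0.8450·0.0000 + 0.1550·0.0000] = 0.0000
Node dd (S = 23.24): V_dd = e^(−0.07)·[0.8450·0.0000 + 0.1550·0.0000] = 0.0000
Node u (S = 63.25): V_u = e^(−0.07)·[0.8450·20.9957 + 0.1550·0.0000] = 16.5423
Node d (S = 35.75): V_d = e^(−0.07)·[0.8450·0.0000 + 0.1550·0.0000] = 0.0000
Node 0 (S = 55): V_0 = e^(−0.07)·[0.8450·16.5423 + 0.1550·0.0000] = 13.0335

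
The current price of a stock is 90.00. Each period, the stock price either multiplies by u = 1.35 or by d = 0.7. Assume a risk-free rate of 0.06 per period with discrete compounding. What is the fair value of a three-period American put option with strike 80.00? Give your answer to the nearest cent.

10.15

Risk-neutral probability p = (1 + 0.06 − 0.7)/(1.35 − 0.7) = 0.3600/0.6500 = 0.5538
Terminal stock prices: S_uuu = 221.4, S_uud = 114.8, S_udd = 59.53, S_ddd = 30.87
Terminal payoffs (K − S): max(-141.4, 0) = 0, max(-34.82, 0) = 0, max(20.47, 0) = 20.47, max(49.13, 0) = 49.13
Node uu (S = 164): continuation = 1/1.06·[0.5538·0.0000 + 0.4462·0.0000] = 0.0000; exercise value = 0.0000 ≤ continuation, so V_uu = 0.0000
Node ud (S = 85.05): continuation = 1/1.06·[0.5538·0.0000 + 0.4462·20.4650] = 8.6137; exercise value = 0.0000 ≤ continuation, so V_ud = 8.6137
Node dd (S = 44.1): continuation = 1/1.06·[0.5538·20.4650 + 0.4462·49.1300] = 31.3717; exercise value = 35.9000 > continuation, so V_dd = 35.9000 (exercise)
Node u (S = 121.5): continuation = 1/1.06·[0.5538·0.0000 + 0.4462·8.6137] = 3.6255; exercise value = 0.0000 ≤ continuation, so V_u = 3.6255
Node d (S = 63): continuation = 1/1.06·[0.5538·8.6137 + 0.4462·35.9000] = 19.6109; exercise value = 17.0000 ≤ continuation, so V_d = 19.6109
Node 0 (S = 90): continuation = 1/1.06·[0.5538·3.6255 + 0.4462·19.6109] = 10.1486; exercise value = 0.0000 ≤ continuation, so V_0 = 10.1486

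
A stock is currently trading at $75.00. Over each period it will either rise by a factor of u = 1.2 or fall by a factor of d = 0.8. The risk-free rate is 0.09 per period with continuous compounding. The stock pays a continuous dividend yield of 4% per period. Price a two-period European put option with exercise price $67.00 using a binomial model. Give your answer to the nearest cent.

$2.19

Per-period risk-free factor R = e^0.09 = 1.0942; dividend-adjusted growth = e^(0.09−0.04) = 1.0513.
Risk-neutral probability p = (1.0513 − 0.8)/(1.2 − 0.8) = 0.2513/0.4000 = 0.6282
Terminal stock prices: S_uu = 108, S_ud = 72, S_dd = 48
Terminal payoffs (K − S): max(-41, 0) = 0, max(-5, 0) = 0, max(19, 0) = 19
Node u (S = 90): V_u = e^(−0.09)·[0.6282·0.0000 + 0.3718·0.0000] = 0.0000
Node d (S = 60): V_d = e^(−0.09)·[0.6282·0.0000 + 0.3718·19.0000] = 6.4566
Node 0 (S = 75): V_0 = e^(−0.09)·[0.6282·0.0000 + 0.3718·6.4566] = 2.1941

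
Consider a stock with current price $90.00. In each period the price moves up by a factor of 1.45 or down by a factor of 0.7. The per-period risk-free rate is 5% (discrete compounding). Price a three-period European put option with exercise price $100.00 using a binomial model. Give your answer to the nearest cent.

$21.46

Risk-neutral probability p = (1 + 0.05 − 0.7)/(1.45 − 0.7) = 0.3500/0.7500 = 0.4667
Terminal stock prices: S_uuu = 274.4, S_uud = 132.5, S_udd = 63.94, S_ddd = 30.87
Terminal payoffs (K − S): max(-174.4, 0) = 0, max(-32.46, 0) = 0, max(36.06, 0) = 36.06, max(69.13, 0) = 69.13
Node uu (S = 189.2): V_uu = 1/1.05·[0.4667·0.0000 + 0.5333·0.0000] = 0.0000
Node ud (S = 91.35): V_ud = 1/1.05·[0.4667·0.0000 + 0.5333·36.0550] = 18.3137
Node dd (S = 44.1): V_dd = 1/1.05·[0.4667·36.0550 + 0.5333·69.1300] = 51.1381
Node u (S = 130.5): V_u = 1/1.05·[0.4667·0.0000 + 0.5333·18.3137] = 9.3022
Node d (S = 63): V_d = 1/1.05·[0.4667·18.3137 + 0.5333·51.1381] = 34.1143
Node 0 (S = 90): V_0 = 1/1.05·[0.4667·9.3022 + 0.5333·34.1143] = 21.4622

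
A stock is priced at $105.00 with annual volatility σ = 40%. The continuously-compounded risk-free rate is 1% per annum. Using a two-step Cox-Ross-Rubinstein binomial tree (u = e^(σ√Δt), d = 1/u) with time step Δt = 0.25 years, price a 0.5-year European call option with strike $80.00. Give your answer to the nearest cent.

$28.23

CRR parameters: u = e^(σ√Δt) = e^(0.4·√0.25) = 1.2214, d = 1/u = 0.8187
Per-period rate: rΔt = 0.01·0.25 = 0.0025, so R = e^0.0025 = 1.0025
Risk-neutral probability p = (e^0.0025 − 0.8187)/(1.2214 − 0.8187) = 0.1838/0.4027 = 0.4564
Terminal stock prices: S_uu = 156.6, S_ud = 105, S_dd = 70.38
Terminal payoffs (S − K): max(76.64, 0) = 76.64, max(25, 0) = 25, max(-9.616, 0) = 0
Node u (S = 128.2): V_u = e^(−0.0025)·[0.4564·76.6416 + 0.5436·25.0000] = 48.4470
Node d (S = 85.97): V_d = e^(−0.0025)·[0.4564·25.0000 + 0.5436·0.0000] = 11.3811
Node 0 (S = 105): V_0 = e^(−0.0025)·[0.4564·48.4470 + 0.5436·11.3811] = 28.2267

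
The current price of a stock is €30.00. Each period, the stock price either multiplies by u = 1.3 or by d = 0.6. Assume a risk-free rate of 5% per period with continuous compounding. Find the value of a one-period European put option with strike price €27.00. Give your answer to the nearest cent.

Risk-neutral probability p = (e^0.05 − 0.6)/(1.3 − 0.6) = 0.4513/0.7000 = 0.6447
Terminal stock prices: S_u = 39, S_d = 18
Terminal payoffs (K − S): max(-12, 0) = 0, max(9, 0) = 9
Node 0 (S = 30): V_0 = e^(−0.05)·[0.6447·0.0000 + 0.3553·9.0000] = 3.0420

€3.04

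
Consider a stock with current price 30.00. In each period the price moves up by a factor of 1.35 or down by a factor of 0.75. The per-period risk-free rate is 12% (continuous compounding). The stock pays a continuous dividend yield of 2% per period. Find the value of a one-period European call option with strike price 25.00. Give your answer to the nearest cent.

8.14

Per-period risk-free factor R = e^0.12 = 1.1275; dividend-adjusted growth = e^(0.12−0.02) = 1.1052.
Risk-neutral probability p = (1.1052 − 0.75)/(1.35 − 0.75) = 0.3552/0.6000 = 0.5920
Terminal stock prices: S_u = 40.5, S_d = 22.5
Terminal payoffs (S − K): max(15.5, 0) = 15.5, max(-2.5, 0) = 0
Node 0 (S = 30): V_0 = e^(−0.12)·[0.5920·15.5000 + 0.4080·0.0000] = 8.1377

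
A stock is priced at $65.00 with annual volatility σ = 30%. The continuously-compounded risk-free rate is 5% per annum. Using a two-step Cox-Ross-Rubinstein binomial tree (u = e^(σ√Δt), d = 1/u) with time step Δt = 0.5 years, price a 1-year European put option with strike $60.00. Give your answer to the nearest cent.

CRR parameters: u = e^(σ√Δt) = e^(0.3·√0.5) = 1.2363, d = 1/u = 0.8089
Per-period rate: rΔt = 0.05·0.5 = 0.025, so R = e^0.025 = 1.0253
Risk-neutral probability p = (e^0.025 − 0.8089)/(1.2363 − 0.8089) = 0.2165/0.4275 = 0.5064
Terminal stock prices: S_uu = 99.35, S_ud = 65, S_dd = 42.53
Terminal payoffs (K − S): max(-39.35, 0) = 0, max(-5, 0) = 0, max(17.47, 0) = 17.47
Node u (S = 80.36): V_u = e^(−0.025)·[0.5064·0.0000 + 0.4936·0.0000] = 0.0000
Node d (S = 52.58): V_d = e^(−0.025)·[0.5064·0.0000 + 0.4936·17.4737] = 8.4123
Node 0 (S = 65): V_0 = e^(−0.025)·[0.5064·0.0000 + 0.4936·8.4123] = 4.0499

$4.05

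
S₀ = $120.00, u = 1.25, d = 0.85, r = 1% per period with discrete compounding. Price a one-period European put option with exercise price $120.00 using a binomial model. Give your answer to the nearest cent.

$10.69

Risk-neutral probability p = (1 + 0.01 − 0.85)/(1.25 − 0.85) = 0.1600/0.4000 = 0.4000
Terminal stock prices: S_u = 150, S_d = 102
Terminal payoffs (K − S): max(-30, 0) = 0, max(18, 0) = 18
Node 0 (S = 120): V_0 = 1/1.01·[0.4000·0.0000 + 0.6000·18.0000] = 10.6931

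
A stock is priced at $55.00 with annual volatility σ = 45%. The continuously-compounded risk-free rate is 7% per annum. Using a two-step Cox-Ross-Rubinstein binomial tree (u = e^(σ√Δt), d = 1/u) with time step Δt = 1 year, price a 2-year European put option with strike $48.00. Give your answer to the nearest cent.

CRR parameters: u = e^(σ√Δt) = e^(0.45·√1) = 1.5683, d = 1/u = 0.6376
Per-period rate: rΔt = 0.07·1 = 0.07, so R = e^0.07 = 1.0725
Risk-neutral probability p = (e^0.07 − 0.6376)/(1.5683 − 0.6376) = 0.4349/0.9307 = 0.4673
Terminal stock prices: S_uu = 135.3, S_ud = 55, S_dd = 22.36
Terminal payoffs (K − S): max(-87.28, 0) = 0, max(-7, 0) = 0, max(25.64, 0) = 25.64
Node u (S = 86.26): V_u = e^(−0.07)·[0.4673·0.0000 + 0.5327·0.0000] = 0.0000
Node d (S = 35.07): V_d = e^(−0.07)·[0.4673·0.0000 + 0.5327·25.6387] = 12.7351
Node 0 (S = 55): V_0 = e^(−0.07)·[0.4673·0.0000 + 0.5327·12.7351] = 6.3257

$6.33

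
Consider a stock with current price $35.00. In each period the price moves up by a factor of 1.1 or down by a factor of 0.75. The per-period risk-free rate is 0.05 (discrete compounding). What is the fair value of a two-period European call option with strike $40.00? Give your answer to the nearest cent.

$1.57

Risk-neutral probability p = (1 + 0.05 − 0.75)/(1.1 − 0.75) = 0.3000/0.3500 = 0.8571
Terminal stock prices: S_uu = 42.35, S_ud = 28.88, S_dd = 19.69
Terminal payoffs (S − K): max(2.35, 0) = 2.35, max(-11.12, 0) = 0, max(-20.31, 0) = 0
Node u (S = 38.5): V_u = 1/1.05·[0.8571·2.3500 + 0.1429·0.0000] = 1.9184
Node d (S = 26.25): V_d = 1/1.05·[0.8571·0.0000 + 0.1429·0.0000] = 0.0000
Node 0 (S = 35): V_0 = 1/1.05·[0.8571·1.9184 + 0.1429·0.0000] = 1.5660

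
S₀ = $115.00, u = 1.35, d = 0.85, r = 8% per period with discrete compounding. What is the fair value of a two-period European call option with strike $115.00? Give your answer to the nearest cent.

Risk-neutral probability p = (1 + 0.08 − 0.85)/(1.35 − 0.85) = 0.2300/0.5000 = 0.4600
Terminal stock prices: S_uu = 209.6, S_ud = 132, S_dd = 83.09
Terminal payoffs (S − K): max(94.59, 0) = 94.59, max(16.96, 0) = 16.96, max(-31.91, 0) = 0
Node u (S = 155.2): V_u = 1/1.08·[0.4600·94.5875 + 0.5400·16.9625] = 48.7685
Node d (S = 97.75): V_d = 1/1.08·[0.4600·16.9625 + 0.5400·0.0000] = 7.2248
Node 0 (S = 115): V_0 = 1/1.08·[0.4600·48.7685 + 0.5400·7.2248] = 24.3842

$24.38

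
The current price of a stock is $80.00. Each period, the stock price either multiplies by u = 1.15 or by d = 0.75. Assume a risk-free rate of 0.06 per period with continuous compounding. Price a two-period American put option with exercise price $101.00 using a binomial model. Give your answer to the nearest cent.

Risk-neutral probability p = (e^0.06 − 0.75)/(1.15 − 0.75) = 0.3118/0.4000 = 0.7796
Terminal stock prices: S_uu = 105.8, S_ud = 69, S_dd = 45
Terminal payoffs (K − S): max(-4.8, 0) = 0, max(32, 0) = 32, max(56, 0) = 56
Node u (S = 92): continuation = e^(−0.06)·[0.7796·0.0000 + 0.2204·32.0000] = 6.6423; exercise value = 9.0000 > continuation, so V_u = 9.0000 (exercise)
Node d (S = 60): continuation = e^(−0.06)·[0.7796·32.0000 + 0.2204·56.0000] = 35.1182; exercise value = 41.0000 > continuation, so V_d = 41.0000 (exercise)
Node 0 (S = 80): continuation = e^(−0.06)·[0.7796·9.0000 + 0.2204·41.0000] = 15.1182; exercise value = 21.0000 > continuation, so V_0 = 21.0000 (exercise)

$21.00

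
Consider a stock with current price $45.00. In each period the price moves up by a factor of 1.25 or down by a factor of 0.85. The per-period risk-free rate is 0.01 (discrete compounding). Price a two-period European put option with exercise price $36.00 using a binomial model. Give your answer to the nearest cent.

$1.23

Risk-neutral probability p = (1 + 0.01 − 0.85)/(1.25 − 0.85) = 0.1600/0.4000 = 0.4000
Terminal stock prices: S_uu = 70.31, S_ud = 47.81, S_dd = 32.51
Terminal payoffs (K − S): max(-34.31, 0) = 0, max(-11.81, 0) = 0, max(3.488, 0) = 3.488
Node u (S = 56.25): V_u = 1/1.01·[0.4000·0.0000 + 0.6000·0.0000] = 0.0000
Node d (S = 38.25): V_d = 1/1.01·[0.4000·0.0000 + 0.6000·3.4875] = 2.0718
Node 0 (S = 45): V_0 = 1/1.01·[0.4000·0.0000 + 0.6000·2.0718] = 1.2308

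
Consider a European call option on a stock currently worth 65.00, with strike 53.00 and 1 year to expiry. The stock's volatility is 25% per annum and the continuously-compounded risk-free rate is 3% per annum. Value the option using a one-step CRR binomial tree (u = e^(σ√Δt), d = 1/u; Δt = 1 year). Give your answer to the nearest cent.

14.72

CRR parameters: u = e^(σ√Δt) = e^(0.25·√1) = 1.2840, d = 1/u = 0.7788
Per-period rate: rΔt = 0.03·1 = 0.03, so R = e^0.03 = 1.0305
Risk-neutral probability p = (e^0.03 − 0.7788)/(1.2840 − 0.7788) = 0.2517/0.5052 = 0.4981
Terminal stock prices: S_u = 83.46, S_d = 50.62
Terminal payoffs (S − K): max(30.46, 0) = 30.46, max(-2.378, 0) = 0
Node 0 (S = 65): V_0 = e^(−0.03)·[0.4981·30.4617 + 0.5019·0.0000] = 14.7246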